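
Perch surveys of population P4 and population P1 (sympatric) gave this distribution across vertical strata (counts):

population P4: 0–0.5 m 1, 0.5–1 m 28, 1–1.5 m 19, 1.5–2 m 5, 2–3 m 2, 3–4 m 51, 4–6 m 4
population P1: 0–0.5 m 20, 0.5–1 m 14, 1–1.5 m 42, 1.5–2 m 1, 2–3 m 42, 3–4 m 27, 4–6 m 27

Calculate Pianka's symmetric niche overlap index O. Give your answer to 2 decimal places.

Proportions for population P4 (n=110): 1/110=0.0091, 28/110=0.2545, 19/110=0.1727, 5/110=0.0455, 2/110=0.0182, 51/110=0.4636, 4/110=0.0364
Proportions for population P1 (n=173): 20/173=0.1156, 14/173=0.0809, 42/173=0.2428, 1/173=0.0058, 42/173=0.2428, 27/173=0.1561, 27/173=0.1561
Σ p₁ᵢp₂ᵢ = 0.001052 + 0.020589 + 0.041932 + 0.000264 + 0.004419 + 0.072368 + 0.005682 = 0.146306
Σp_1ᵢ² = 0.0091² + 0.2545² + 0.1727² + 0.0455² + 0.0182² + 0.4636² + 0.0364² = 0.000083 + 0.064770 + 0.029825 + 0.002070 + 0.000331 + 0.214925 + 0.001325 = 0.313329
Σp_2ᵢ² = 0.1156² + 0.0809² + 0.2428² + 0.0058² + 0.2428² + 0.1561² + 0.1561² = 0.013363 + 0.006545 + 0.058952 + 0.000034 + 0.058952 + 0.024367 + 0.024367 = 0.186580
O = 0.146306 / √(0.313329 × 0.186580) = 0.146306 / 0.2417869 = 0.6051

0.61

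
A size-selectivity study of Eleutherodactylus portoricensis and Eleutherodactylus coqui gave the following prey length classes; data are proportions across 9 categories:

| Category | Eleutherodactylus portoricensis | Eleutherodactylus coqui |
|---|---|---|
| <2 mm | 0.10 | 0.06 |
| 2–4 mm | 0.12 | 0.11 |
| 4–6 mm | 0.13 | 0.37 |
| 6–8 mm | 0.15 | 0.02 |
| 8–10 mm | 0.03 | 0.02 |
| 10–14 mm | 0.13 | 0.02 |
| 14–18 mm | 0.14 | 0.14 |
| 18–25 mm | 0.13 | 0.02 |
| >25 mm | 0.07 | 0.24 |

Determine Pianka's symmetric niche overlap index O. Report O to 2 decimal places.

Σ p₁ᵢp₂ᵢ = 0.0060 + 0.0132 + 0.0481 + 0.0030 + 0.0006 + 0.0026 + 0.0196 + 0.0026 + 0.0168 = 0.1125
Σp_1ᵢ² = 0.10² + 0.12² + 0.13² + 0.15² + 0.03² + 0.13² + 0.14² + 0.13² + 0.07² = 0.0100 + 0.0144 + 0.0169 + 0.0225 + 0.0009 + 0.0169 + 0.0196 + 0.0169 + 0.0049 = 0.1230
Σp_2ᵢ² = 0.06² + 0.11² + 0.37² + 0.02² + 0.02² + 0.02² + 0.14² + 0.02² + 0.24² = 0.0036 + 0.0121 + 0.1369 + 0.0004 + 0.0004 + 0.0004 + 0.0196 + 0.0004 + 0.0576 = 0.2314
O = 0.1125 / √(0.1230 × 0.2314) = 0.1125 / 0.16871 = 0.6668

0.67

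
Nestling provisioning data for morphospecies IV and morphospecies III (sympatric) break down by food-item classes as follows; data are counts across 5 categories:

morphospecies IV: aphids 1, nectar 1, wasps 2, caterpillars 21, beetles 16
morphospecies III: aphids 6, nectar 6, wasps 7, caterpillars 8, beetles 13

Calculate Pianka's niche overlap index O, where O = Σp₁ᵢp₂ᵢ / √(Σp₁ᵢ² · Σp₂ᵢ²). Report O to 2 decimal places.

0.81

Proportions for morphospecies IV (n=41): 1/41=0.0244, 1/41=0.0244, 2/41=0.0488, 21/41=0.5122, 16/41=0.3902
Proportions for morphospecies III (n=40): 6/40=0.1500, 6/40=0.1500, 7/40=0.1750, 8/40=0.2000, 13/40=0.3250
Σ p₁ᵢp₂ᵢ = 0.003660 + 0.003660 + 0.008540 + 0.102440 + 0.126815 = 0.245115
Σp_1ᵢ² = 0.0244² + 0.0244² + 0.0488² + 0.5122² + 0.3902² = 0.000595 + 0.000595 + 0.002381 + 0.262349 + 0.152256 = 0.418176
Σp_2ᵢ² = 0.1500² + 0.1500² + 0.1750² + 0.2000² + 0.3250² = 0.022500 + 0.022500 + 0.030625 + 0.040000 + 0.105625 = 0.221250
O = 0.245115 / √(0.418176 × 0.221250) = 0.245115 / 0.3041734 = 0.8058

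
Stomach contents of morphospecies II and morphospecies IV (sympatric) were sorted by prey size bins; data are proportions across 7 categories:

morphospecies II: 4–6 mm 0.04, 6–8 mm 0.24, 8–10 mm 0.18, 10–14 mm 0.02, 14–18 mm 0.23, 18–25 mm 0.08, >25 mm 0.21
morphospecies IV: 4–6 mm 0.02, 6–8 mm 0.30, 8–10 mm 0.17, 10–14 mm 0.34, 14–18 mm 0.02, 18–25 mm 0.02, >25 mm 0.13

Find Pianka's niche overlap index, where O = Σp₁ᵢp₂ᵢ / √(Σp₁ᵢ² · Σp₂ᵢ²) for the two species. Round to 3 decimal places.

Σ p₁ᵢp₂ᵢ = 0.0008 + 0.0720 + 0.0306 + 0.0068 + 0.0046 + 0.0016 + 0.0273 = 0.1437
Σp_1ᵢ² = 0.04² + 0.24² + 0.18² + 0.02² + 0.23² + 0.08² + 0.21² = 0.0016 + 0.0576 + 0.0324 + 0.0004 + 0.0529 + 0.0064 + 0.0441 = 0.1954
Σp_2ᵢ² = 0.02² + 0.30² + 0.17² + 0.34² + 0.02² + 0.02² + 0.13² = 0.0004 + 0.0900 + 0.0289 + 0.1156 + 0.0004 + 0.0004 + 0.0169 = 0.2526
O = 0.1437 / √(0.1954 × 0.2526) = 0.1437 / 0.222167 = 0.64681

0.647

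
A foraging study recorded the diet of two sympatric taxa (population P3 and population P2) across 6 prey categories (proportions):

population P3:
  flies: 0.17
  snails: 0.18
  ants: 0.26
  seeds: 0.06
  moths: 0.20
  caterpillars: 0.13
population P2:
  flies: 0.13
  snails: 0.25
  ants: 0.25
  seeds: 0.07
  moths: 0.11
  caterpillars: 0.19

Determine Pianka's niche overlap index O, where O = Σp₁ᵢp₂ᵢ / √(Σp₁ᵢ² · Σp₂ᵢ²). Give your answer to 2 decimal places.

0.95

Σ p₁ᵢp₂ᵢ = 0.0221 + 0.0450 + 0.0650 + 0.0042 + 0.0220 + 0.0247 = 0.1830
Σp_1ᵢ² = 0.17² + 0.18² + 0.26² + 0.06² + 0.20² + 0.13² = 0.0289 + 0.0324 + 0.0676 + 0.0036 + 0.0400 + 0.0169 = 0.1894
Σp_2ᵢ² = 0.13² + 0.25² + 0.25² + 0.07² + 0.11² + 0.19² = 0.0169 + 0.0625 + 0.0625 + 0.0049 + 0.0121 + 0.0361 = 0.1950
O = 0.1830 / √(0.1894 × 0.1950) = 0.1830 / 0.19218 = 0.9522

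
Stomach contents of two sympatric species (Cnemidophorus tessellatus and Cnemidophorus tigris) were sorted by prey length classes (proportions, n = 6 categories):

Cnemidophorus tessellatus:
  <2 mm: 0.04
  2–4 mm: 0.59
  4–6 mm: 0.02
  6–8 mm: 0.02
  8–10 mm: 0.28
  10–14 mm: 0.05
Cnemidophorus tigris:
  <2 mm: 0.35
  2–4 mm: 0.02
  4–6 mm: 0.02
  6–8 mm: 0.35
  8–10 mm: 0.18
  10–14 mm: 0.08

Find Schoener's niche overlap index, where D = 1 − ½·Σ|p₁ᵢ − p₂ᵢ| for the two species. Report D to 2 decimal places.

0.33

Σ|p₁ᵢ − p₂ᵢ| = 0.31 + 0.57 + 0.00 + 0.33 + 0.10 + 0.03 = 1.34
D = 1 − ½ × 1.34 = 1 − 0.670 = 0.3300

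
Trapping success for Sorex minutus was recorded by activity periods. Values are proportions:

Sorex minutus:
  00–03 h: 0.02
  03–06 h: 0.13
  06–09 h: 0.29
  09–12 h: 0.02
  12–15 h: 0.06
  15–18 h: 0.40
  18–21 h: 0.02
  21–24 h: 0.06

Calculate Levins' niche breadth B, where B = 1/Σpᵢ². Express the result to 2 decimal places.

3.71

Σpᵢ² = 0.02² + 0.13² + 0.29² + 0.02² + 0.06² + 0.40² + 0.02² + 0.06² = 0.0004 + 0.0169 + 0.0841 + 0.0004 + 0.0036 + 0.1600 + 0.0004 + 0.0036 = 0.2694
B = 1 / 0.2694 = 3.7120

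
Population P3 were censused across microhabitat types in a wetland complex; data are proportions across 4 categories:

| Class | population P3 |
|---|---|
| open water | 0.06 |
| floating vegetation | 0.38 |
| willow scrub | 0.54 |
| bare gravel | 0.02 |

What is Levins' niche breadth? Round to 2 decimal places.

2.27

Σpᵢ² = 0.06² + 0.38² + 0.54² + 0.02² = 0.0036 + 0.1444 + 0.2916 + 0.0004 = 0.4400
B = 1 / 0.4400 = 2.2727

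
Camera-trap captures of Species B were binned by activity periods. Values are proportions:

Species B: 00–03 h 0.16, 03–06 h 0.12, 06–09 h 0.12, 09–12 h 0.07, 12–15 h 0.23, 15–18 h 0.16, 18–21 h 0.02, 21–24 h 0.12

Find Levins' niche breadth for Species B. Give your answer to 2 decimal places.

6.55

Σpᵢ² = 0.16² + 0.12² + 0.12² + 0.07² + 0.23² + 0.16² + 0.02² + 0.12² = 0.0256 + 0.0144 + 0.0144 + 0.0049 + 0.0529 + 0.0256 + 0.0004 + 0.0144 = 0.1526
B = 1 / 0.1526 = 6.5531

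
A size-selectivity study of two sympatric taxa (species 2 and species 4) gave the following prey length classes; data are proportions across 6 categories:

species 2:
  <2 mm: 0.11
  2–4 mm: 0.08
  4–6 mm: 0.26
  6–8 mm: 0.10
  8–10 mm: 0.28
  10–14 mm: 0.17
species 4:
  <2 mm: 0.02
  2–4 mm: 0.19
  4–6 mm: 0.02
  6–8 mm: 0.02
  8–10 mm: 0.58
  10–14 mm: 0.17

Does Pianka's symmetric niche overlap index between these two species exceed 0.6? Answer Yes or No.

Σ p₁ᵢp₂ᵢ = 0.0022 + 0.0152 + 0.0052 + 0.0020 + 0.1624 + 0.0289 = 0.2159
Σp_1ᵢ² = 0.11² + 0.08² + 0.26² + 0.10² + 0.28² + 0.17² = 0.0121 + 0.0064 + 0.0676 + 0.0100 + 0.0784 + 0.0289 = 0.2034
Σp_2ᵢ² = 0.02² + 0.19² + 0.02² + 0.02² + 0.58² + 0.17² = 0.0004 + 0.0361 + 0.0004 + 0.0004 + 0.3364 + 0.0289 = 0.4026
O = 0.2159 / √(0.2034 × 0.4026) = 0.2159 / 0.28616 = 0.7545
O = 0.7545 > 0.6 → Yes.

Yes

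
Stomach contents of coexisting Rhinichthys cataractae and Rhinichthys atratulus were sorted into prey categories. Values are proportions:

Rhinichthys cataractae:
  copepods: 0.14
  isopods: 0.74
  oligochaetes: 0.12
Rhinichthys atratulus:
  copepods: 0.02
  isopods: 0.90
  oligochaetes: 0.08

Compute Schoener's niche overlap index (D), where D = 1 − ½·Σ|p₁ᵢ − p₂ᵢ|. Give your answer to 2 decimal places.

0.84

Σ|p₁ᵢ − p₂ᵢ| = 0.12 + 0.16 + 0.04 = 0.32
D = 1 − ½ × 0.32 = 1 − 0.160 = 0.8400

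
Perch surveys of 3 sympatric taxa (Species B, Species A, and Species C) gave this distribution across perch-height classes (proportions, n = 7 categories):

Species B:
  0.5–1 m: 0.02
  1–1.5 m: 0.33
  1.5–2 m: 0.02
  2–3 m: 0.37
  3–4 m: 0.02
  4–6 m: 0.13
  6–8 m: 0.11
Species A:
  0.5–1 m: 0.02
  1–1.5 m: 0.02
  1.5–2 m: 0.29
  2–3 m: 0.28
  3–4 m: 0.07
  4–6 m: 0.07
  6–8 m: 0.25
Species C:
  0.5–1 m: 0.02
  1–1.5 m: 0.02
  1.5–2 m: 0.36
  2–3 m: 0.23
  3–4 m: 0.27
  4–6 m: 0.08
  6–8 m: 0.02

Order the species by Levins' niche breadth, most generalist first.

Σp_Bᵢ² = 0.02² + 0.33² + 0.02² + 0.37² + 0.02² + 0.13² + 0.11² = 0.0004 + 0.1089 + 0.0004 + 0.1369 + 0.0004 + 0.0169 + 0.0121 = 0.2760
B_B = 1 / 0.2760 = 3.6232
Σp_Aᵢ² = 0.02² + 0.02² + 0.29² + 0.28² + 0.07² + 0.07² + 0.25² = 0.0004 + 0.0004 + 0.0841 + 0.0784 + 0.0049 + 0.0049 + 0.0625 = 0.2356
B_A = 1 / 0.2356 = 4.2445
Σp_Cᵢ² = 0.02² + 0.02² + 0.36² + 0.23² + 0.27² + 0.08² + 0.02² = 0.0004 + 0.0004 + 0.1296 + 0.0529 + 0.0729 + 0.0064 + 0.0004 = 0.2630
B_C = 1 / 0.2630 = 3.8023
Ranking by B (broadest → narrowest): Species A (4.24) > Species C (3.80) > Species B (3.62)

Species A > Species C > Species B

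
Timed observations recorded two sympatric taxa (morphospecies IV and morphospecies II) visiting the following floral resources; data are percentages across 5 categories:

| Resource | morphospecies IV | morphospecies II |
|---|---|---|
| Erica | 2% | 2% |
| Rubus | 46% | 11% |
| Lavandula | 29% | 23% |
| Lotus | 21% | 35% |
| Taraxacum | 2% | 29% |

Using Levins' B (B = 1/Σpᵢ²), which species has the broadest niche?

Convert percentages to proportions (divide by 100).
Σp_IVᵢ² = 0.02² + 0.46² + 0.29² + 0.21² + 0.02² = 0.0004 + 0.2116 + 0.0841 + 0.0441 + 0.0004 = 0.3406
B_IV = 1 / 0.3406 = 2.9360
Σp_IIᵢ² = 0.02² + 0.11² + 0.23² + 0.35² + 0.29² = 0.0004 + 0.0121 + 0.0529 + 0.1225 + 0.0841 = 0.2720
B_II = 1 / 0.2720 = 3.6765
Highest B → broadest niche (most generalist): morphospecies II (B = 3.68).

morphospecies II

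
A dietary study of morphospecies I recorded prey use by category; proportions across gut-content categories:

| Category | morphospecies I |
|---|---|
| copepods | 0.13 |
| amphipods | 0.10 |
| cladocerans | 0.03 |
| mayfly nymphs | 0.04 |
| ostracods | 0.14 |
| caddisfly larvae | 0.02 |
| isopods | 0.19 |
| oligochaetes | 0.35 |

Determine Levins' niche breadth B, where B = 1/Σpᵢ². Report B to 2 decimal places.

4.81

Σpᵢ² = 0.13² + 0.10² + 0.03² + 0.04² + 0.14² + 0.02² + 0.19² + 0.35² = 0.0169 + 0.0100 + 0.0009 + 0.0016 + 0.0196 + 0.0004 + 0.0361 + 0.1225 = 0.2080
B = 1 / 0.2080 = 4.8077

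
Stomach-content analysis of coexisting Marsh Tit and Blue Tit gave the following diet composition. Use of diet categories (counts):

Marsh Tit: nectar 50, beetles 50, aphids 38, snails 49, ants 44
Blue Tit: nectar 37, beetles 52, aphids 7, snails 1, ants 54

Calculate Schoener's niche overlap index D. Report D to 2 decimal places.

Proportions for Marsh Tit (n=231): 50/231=0.2165, 50/231=0.2165, 38/231=0.1645, 49/231=0.2121, 44/231=0.1905
Proportions for Blue Tit (n=151): 37/151=0.2450, 52/151=0.3444, 7/151=0.0464, 1/151=0.0066, 54/151=0.3576
Σ|p₁ᵢ − p₂ᵢ| = 0.0285 + 0.1279 + 0.1181 + 0.2055 + 0.1671 = 0.6471
D = 1 − ½ × 0.6471 = 1 − 0.32355 = 0.67645

0.68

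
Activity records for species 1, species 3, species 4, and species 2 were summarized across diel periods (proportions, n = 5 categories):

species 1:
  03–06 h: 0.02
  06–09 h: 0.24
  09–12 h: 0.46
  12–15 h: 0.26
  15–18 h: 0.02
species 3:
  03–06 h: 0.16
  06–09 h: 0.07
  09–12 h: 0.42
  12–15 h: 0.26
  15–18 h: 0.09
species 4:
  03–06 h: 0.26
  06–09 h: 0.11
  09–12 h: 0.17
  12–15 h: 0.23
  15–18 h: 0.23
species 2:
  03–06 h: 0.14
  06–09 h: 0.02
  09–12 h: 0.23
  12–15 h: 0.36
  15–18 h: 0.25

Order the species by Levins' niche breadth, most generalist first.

Σp_1ᵢ² = 0.02² + 0.24² + 0.46² + 0.26² + 0.02² = 0.0004 + 0.0576 + 0.2116 + 0.0676 + 0.0004 = 0.3376
B_1 = 1 / 0.3376 = 2.9621
Σp_3ᵢ² = 0.16² + 0.07² + 0.42² + 0.26² + 0.09² = 0.0256 + 0.0049 + 0.1764 + 0.0676 + 0.0081 = 0.2826
B_3 = 1 / 0.2826 = 3.5386
Σp_4ᵢ² = 0.26² + 0.11² + 0.17² + 0.23² + 0.23² = 0.0676 + 0.0121 + 0.0289 + 0.0529 + 0.0529 = 0.2144
B_4 = 1 / 0.2144 = 4.6642
Σp_2ᵢ² = 0.14² + 0.02² + 0.23² + 0.36² + 0.25² = 0.0196 + 0.0004 + 0.0529 + 0.1296 + 0.0625 = 0.2650
B_2 = 1 / 0.2650 = 3.7736
Ranking by B (broadest → narrowest): species 4 (4.66) > species 2 (3.77) > species 3 (3.54) > species 1 (2.96)

species 4 > species 2 > species 3 > species 1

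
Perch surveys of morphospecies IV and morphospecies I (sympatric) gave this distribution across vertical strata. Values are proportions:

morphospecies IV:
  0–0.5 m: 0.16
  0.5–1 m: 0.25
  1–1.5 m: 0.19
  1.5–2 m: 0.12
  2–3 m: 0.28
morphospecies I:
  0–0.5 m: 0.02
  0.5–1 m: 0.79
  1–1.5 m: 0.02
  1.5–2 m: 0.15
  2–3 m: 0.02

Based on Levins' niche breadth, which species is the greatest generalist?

morphospecies IV

Σp_IVᵢ² = 0.16² + 0.25² + 0.19² + 0.12² + 0.28² = 0.0256 + 0.0625 + 0.0361 + 0.0144 + 0.0784 = 0.2170
B_IV = 1 / 0.2170 = 4.6083
Σp_Iᵢ² = 0.02² + 0.79² + 0.02² + 0.15² + 0.02² = 0.0004 + 0.6241 + 0.0004 + 0.0225 + 0.0004 = 0.6478
B_I = 1 / 0.6478 = 1.5437
Highest B → broadest niche (most generalist): morphospecies IV (B = 4.61).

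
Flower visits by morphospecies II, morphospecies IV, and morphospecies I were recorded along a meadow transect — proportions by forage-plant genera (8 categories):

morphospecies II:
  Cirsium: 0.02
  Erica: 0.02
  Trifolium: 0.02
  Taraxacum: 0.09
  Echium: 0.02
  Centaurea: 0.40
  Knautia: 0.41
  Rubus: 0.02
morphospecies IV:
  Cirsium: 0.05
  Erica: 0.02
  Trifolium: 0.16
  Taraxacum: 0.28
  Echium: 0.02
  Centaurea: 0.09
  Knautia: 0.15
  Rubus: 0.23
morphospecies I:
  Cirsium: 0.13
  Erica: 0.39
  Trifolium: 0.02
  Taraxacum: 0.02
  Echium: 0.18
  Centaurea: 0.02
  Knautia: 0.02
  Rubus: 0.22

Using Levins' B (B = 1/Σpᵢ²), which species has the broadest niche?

morphospecies IV

Σp_IIᵢ² = 0.02² + 0.02² + 0.02² + 0.09² + 0.02² + 0.40² + 0.41² + 0.02² = 0.0004 + 0.0004 + 0.0004 + 0.0081 + 0.0004 + 0.1600 + 0.1681 + 0.0004 = 0.3382
B_II = 1 / 0.3382 = 2.9568
Σp_IVᵢ² = 0.05² + 0.02² + 0.16² + 0.28² + 0.02² + 0.09² + 0.15² + 0.23² = 0.0025 + 0.0004 + 0.0256 + 0.0784 + 0.0004 + 0.0081 + 0.0225 + 0.0529 = 0.1908
B_IV = 1 / 0.1908 = 5.2411
Σp_Iᵢ² = 0.13² + 0.39² + 0.02² + 0.02² + 0.18² + 0.02² + 0.02² + 0.22² = 0.0169 + 0.1521 + 0.0004 + 0.0004 + 0.0324 + 0.0004 + 0.0004 + 0.0484 = 0.2514
B_I = 1 / 0.2514 = 3.9777
Highest B → broadest niche (most generalist): morphospecies IV (B = 5.24).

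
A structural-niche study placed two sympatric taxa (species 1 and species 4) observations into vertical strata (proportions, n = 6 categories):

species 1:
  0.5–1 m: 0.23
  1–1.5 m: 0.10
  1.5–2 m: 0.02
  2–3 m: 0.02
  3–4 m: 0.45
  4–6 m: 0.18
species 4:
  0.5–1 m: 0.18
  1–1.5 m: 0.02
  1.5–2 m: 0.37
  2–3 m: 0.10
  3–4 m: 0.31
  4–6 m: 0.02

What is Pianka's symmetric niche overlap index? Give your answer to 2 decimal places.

Σ p₁ᵢp₂ᵢ = 0.0414 + 0.0020 + 0.0074 + 0.0020 + 0.1395 + 0.0036 = 0.1959
Σp_1ᵢ² = 0.23² + 0.10² + 0.02² + 0.02² + 0.45² + 0.18² = 0.0529 + 0.0100 + 0.0004 + 0.0004 + 0.2025 + 0.0324 = 0.2986
Σp_2ᵢ² = 0.18² + 0.02² + 0.37² + 0.10² + 0.31² + 0.02² = 0.0324 + 0.0004 + 0.1369 + 0.0100 + 0.0961 + 0.0004 = 0.2762
O = 0.1959 / √(0.2986 × 0.2762) = 0.1959 / 0.28718 = 0.6822

0.68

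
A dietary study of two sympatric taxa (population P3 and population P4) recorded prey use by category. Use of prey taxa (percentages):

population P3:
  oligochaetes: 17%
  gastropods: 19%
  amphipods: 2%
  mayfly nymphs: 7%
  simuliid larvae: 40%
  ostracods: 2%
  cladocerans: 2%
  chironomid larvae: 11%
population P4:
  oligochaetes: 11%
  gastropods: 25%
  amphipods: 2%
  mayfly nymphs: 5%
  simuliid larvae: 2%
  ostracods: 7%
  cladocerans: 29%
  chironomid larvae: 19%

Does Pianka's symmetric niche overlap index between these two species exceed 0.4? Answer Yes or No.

Convert percentages to proportions (divide by 100).
Σ p₁ᵢp₂ᵢ = 0.0187 + 0.0475 + 0.0004 + 0.0035 + 0.0080 + 0.0014 + 0.0058 + 0.0209 = 0.1062
Σp_1ᵢ² = 0.17² + 0.19² + 0.02² + 0.07² + 0.40² + 0.02² + 0.02² + 0.11² = 0.0289 + 0.0361 + 0.0004 + 0.0049 + 0.1600 + 0.0004 + 0.0004 + 0.0121 = 0.2432
Σp_2ᵢ² = 0.11² + 0.25² + 0.02² + 0.05² + 0.02² + 0.07² + 0.29² + 0.19² = 0.0121 + 0.0625 + 0.0004 + 0.0025 + 0.0004 + 0.0049 + 0.0841 + 0.0361 = 0.2030
O = 0.1062 / √(0.2432 × 0.2030) = 0.1062 / 0.22219 = 0.4780
O = 0.4780 > 0.4 → Yes.

Yes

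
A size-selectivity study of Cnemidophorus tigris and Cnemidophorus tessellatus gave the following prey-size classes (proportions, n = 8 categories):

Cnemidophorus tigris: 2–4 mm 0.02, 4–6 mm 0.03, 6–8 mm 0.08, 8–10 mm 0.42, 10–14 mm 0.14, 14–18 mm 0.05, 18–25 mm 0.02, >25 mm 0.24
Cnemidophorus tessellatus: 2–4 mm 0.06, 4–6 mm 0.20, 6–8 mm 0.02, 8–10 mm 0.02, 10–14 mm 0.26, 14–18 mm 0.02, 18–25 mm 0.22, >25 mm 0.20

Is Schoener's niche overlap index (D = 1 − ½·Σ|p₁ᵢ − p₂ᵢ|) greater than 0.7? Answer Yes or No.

No

Σ|p₁ᵢ − p₂ᵢ| = 0.04 + 0.17 + 0.06 + 0.40 + 0.12 + 0.03 + 0.20 + 0.04 = 1.06
D = 1 − ½ × 1.06 = 1 − 0.530 = 0.4700
D = 0.4700 < 0.7 → No.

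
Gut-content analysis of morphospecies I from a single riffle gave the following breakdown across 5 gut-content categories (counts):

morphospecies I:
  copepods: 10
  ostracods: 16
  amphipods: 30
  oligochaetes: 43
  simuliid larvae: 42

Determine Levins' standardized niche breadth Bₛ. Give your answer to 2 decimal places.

0.77

Proportions for morphospecies I (n=141): 10/141=0.0709, 16/141=0.1135, 30/141=0.2128, 43/141=0.3050, 42/141=0.2979
Σpᵢ² = 0.0709² + 0.1135² + 0.2128² + 0.3050² + 0.2979² = 0.005027 + 0.012882 + 0.045284 + 0.093025 + 0.088744 = 0.244962
B = 1 / 0.244962 = 4.0823
Bₛ = (B − 1)/(n − 1) = (4.0823 − 1)/(5 − 1) = 3.0823/4 = 0.7706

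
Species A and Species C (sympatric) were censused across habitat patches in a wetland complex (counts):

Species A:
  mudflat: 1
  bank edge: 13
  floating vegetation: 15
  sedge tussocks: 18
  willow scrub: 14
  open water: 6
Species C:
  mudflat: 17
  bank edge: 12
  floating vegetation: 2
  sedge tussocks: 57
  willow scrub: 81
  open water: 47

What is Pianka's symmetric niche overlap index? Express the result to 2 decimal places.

0.77

Proportions for Species A (n=67): 1/67=0.0149, 13/67=0.1940, 15/67=0.2239, 18/67=0.2687, 14/67=0.2090, 6/67=0.0896
Proportions for Species C (n=216): 17/216=0.0787, 12/216=0.0556, 2/216=0.0093, 57/216=0.2639, 81/216=0.3750, 47/216=0.2176
Σ p₁ᵢp₂ᵢ = 0.001173 + 0.010786 + 0.002082 + 0.070910 + 0.078375 + 0.019497 = 0.182823
Σp_1ᵢ² = 0.0149² + 0.1940² + 0.2239² + 0.2687² + 0.2090² + 0.0896² = 0.000222 + 0.037636 + 0.050131 + 0.072200 + 0.043681 + 0.008028 = 0.211898
Σp_2ᵢ² = 0.0787² + 0.0556² + 0.0093² + 0.2639² + 0.3750² + 0.2176² = 0.006194 + 0.003091 + 0.000086 + 0.069643 + 0.140625 + 0.047350 = 0.266989
O = 0.182823 / √(0.211898 × 0.266989) = 0.182823 / 0.2378538 = 0.7686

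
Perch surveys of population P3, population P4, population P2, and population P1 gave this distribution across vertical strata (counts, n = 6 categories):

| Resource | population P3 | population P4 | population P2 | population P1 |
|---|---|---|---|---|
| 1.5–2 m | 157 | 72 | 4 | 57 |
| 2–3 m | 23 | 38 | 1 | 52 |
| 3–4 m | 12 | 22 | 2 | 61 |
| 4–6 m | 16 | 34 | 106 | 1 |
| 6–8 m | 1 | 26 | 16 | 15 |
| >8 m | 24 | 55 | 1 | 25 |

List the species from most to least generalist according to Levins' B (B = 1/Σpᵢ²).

population P4 > population P1 > population P3 > population P2

Proportions for population P3 (n=233): 157/233=0.6738, 23/233=0.0987, 12/233=0.0515, 16/233=0.0687, 1/233=0.0043, 24/233=0.1030
Proportions for population P4 (n=247): 72/247=0.2915, 38/247=0.1538, 22/247=0.0891, 34/247=0.1377, 26/247=0.1053, 55/247=0.2227
Proportions for population P2 (n=130): 4/130=0.0308, 1/130=0.0077, 2/130=0.0154, 106/130=0.8154, 16/130=0.1231, 1/130=0.0077
Proportions for population P1 (n=211): 57/211=0.2701, 52/211=0.2464, 61/211=0.2891, 1/211=0.0047, 15/211=0.0711, 25/211=0.1185
Σp_P3ᵢ² = 0.6738² + 0.0987² + 0.0515² + 0.0687² + 0.0043² + 0.1030² = 0.454006 + 0.009742 + 0.002652 + 0.004720 + 0.000018 + 0.010609 = 0.481747
B_P3 = 1 / 0.481747 = 2.0758
Σp_P4ᵢ² = 0.2915² + 0.1538² + 0.0891² + 0.1377² + 0.1053² + 0.2227² = 0.084972 + 0.023654 + 0.007939 + 0.018961 + 0.011088 + 0.049595 = 0.196209
B_P4 = 1 / 0.196209 = 5.0966
Σp_P2ᵢ² = 0.0308² + 0.0077² + 0.0154² + 0.8154² + 0.1231² + 0.0077² = 0.000949 + 0.000059 + 0.000237 + 0.664877 + 0.015154 + 0.000059 = 0.681335
B_P2 = 1 / 0.681335 = 1.4677
Σp_P1ᵢ² = 0.2701² + 0.2464² + 0.2891² + 0.0047² + 0.0711² + 0.1185² = 0.072954 + 0.060713 + 0.083579 + 0.000022 + 0.005055 + 0.014042 = 0.236365
B_P1 = 1 / 0.236365 = 4.2307
Ranking by B (broadest → narrowest): population P4 (5.10) > population P1 (4.23) > population P3 (2.08) > population P2 (1.47)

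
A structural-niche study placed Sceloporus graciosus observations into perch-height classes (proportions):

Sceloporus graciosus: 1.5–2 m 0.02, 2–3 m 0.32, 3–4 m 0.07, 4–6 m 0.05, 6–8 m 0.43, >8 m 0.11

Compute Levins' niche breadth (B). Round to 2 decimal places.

Σpᵢ² = 0.02² + 0.32² + 0.07² + 0.05² + 0.43² + 0.11² = 0.0004 + 0.1024 + 0.0049 + 0.0025 + 0.1849 + 0.0121 = 0.3072
B = 1 / 0.3072 = 3.2552

3.26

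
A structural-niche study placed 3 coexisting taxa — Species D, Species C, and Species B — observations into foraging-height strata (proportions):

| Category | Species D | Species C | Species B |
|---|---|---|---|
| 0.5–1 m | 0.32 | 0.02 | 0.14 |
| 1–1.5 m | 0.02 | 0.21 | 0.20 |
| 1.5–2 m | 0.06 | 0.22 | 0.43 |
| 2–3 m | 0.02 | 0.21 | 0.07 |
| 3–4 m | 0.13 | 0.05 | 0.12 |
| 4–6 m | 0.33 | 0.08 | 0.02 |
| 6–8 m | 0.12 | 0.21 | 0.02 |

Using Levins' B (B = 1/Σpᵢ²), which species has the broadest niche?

Σp_Dᵢ² = 0.32² + 0.02² + 0.06² + 0.02² + 0.13² + 0.33² + 0.12² = 0.1024 + 0.0004 + 0.0036 + 0.0004 + 0.0169 + 0.1089 + 0.0144 = 0.2470
B_D = 1 / 0.2470 = 4.0486
Σp_Cᵢ² = 0.02² + 0.21² + 0.22² + 0.21² + 0.05² + 0.08² + 0.21² = 0.0004 + 0.0441 + 0.0484 + 0.0441 + 0.0025 + 0.0064 + 0.0441 = 0.1900
B_C = 1 / 0.1900 = 5.2632
Σp_Bᵢ² = 0.14² + 0.20² + 0.43² + 0.07² + 0.12² + 0.02² + 0.02² = 0.0196 + 0.0400 + 0.1849 + 0.0049 + 0.0144 + 0.0004 + 0.0004 = 0.2646
B_B = 1 / 0.2646 = 3.7793
Highest B → broadest niche (most generalist): Species C (B = 5.26).

Species C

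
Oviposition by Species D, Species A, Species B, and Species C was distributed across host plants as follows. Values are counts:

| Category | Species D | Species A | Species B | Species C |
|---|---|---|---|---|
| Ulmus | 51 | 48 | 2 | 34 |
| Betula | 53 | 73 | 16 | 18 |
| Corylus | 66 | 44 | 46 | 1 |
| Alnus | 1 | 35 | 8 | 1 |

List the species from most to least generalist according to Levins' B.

Species A > Species D > Species B > Species C

Proportions for Species D (n=171): 51/171=0.2982, 53/171=0.3099, 66/171=0.3860, 1/171=0.0058
Proportions for Species A (n=200): 48/200=0.2400, 73/200=0.3650, 44/200=0.2200, 35/200=0.1750
Proportions for Species B (n=72): 2/72=0.0278, 16/72=0.2222, 46/72=0.6389, 8/72=0.1111
Proportions for Species C (n=54): 34/54=0.6296, 18/54=0.3333, 1/54=0.0185, 1/54=0.0185
Σp_Dᵢ² = 0.2982² + 0.3099² + 0.3860² + 0.0058² = 0.088923 + 0.096038 + 0.148996 + 0.000034 = 0.333991
B_D = 1 / 0.333991 = 2.9941
Σp_Aᵢ² = 0.2400² + 0.3650² + 0.2200² + 0.1750² = 0.057600 + 0.133225 + 0.048400 + 0.030625 = 0.269850
B_A = 1 / 0.269850 = 3.7058
Σp_Bᵢ² = 0.0278² + 0.2222² + 0.6389² + 0.1111² = 0.000773 + 0.049373 + 0.408193 + 0.012343 = 0.470682
B_B = 1 / 0.470682 = 2.1246
Σp_Cᵢ² = 0.6296² + 0.3333² + 0.0185² + 0.0185² = 0.396396 + 0.111089 + 0.000342 + 0.000342 = 0.508169
B_C = 1 / 0.508169 = 1.9678
Ranking by B (broadest → narrowest): Species A (3.71) > Species D (2.99) > Species B (2.12) > Species C (1.97)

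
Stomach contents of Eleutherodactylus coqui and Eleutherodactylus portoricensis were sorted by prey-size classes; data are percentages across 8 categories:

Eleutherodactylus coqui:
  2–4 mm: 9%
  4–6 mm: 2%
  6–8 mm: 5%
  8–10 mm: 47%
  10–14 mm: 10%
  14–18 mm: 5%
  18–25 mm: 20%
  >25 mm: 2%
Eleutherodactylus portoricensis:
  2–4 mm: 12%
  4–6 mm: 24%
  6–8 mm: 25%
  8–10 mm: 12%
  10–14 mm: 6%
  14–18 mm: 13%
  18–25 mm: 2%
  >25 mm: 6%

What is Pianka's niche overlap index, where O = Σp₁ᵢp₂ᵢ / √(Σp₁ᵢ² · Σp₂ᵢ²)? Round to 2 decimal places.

Convert percentages to proportions (divide by 100).
Σ p₁ᵢp₂ᵢ = 0.0108 + 0.0048 + 0.0125 + 0.0564 + 0.0060 + 0.0065 + 0.0040 + 0.0012 = 0.1022
Σp_1ᵢ² = 0.09² + 0.02² + 0.05² + 0.47² + 0.10² + 0.05² + 0.20² + 0.02² = 0.0081 + 0.0004 + 0.0025 + 0.2209 + 0.0100 + 0.0025 + 0.0400 + 0.0004 = 0.2848
Σp_2ᵢ² = 0.12² + 0.24² + 0.25² + 0.12² + 0.06² + 0.13² + 0.02² + 0.06² = 0.0144 + 0.0576 + 0.0625 + 0.0144 + 0.0036 + 0.0169 + 0.0004 + 0.0036 = 0.1734
O = 0.1022 / √(0.2848 × 0.1734) = 0.1022 / 0.22223 = 0.4599

0.46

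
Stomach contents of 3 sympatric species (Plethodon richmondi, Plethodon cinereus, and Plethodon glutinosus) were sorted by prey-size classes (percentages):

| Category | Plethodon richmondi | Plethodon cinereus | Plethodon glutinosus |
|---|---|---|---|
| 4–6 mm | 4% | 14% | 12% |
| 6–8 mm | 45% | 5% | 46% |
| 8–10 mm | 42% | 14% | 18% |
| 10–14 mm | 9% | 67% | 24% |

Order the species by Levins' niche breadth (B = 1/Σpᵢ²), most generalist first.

Plethodon glutinosus > Plethodon richmondi > Plethodon cinereus

Convert percentages to proportions (divide by 100).
Σp_richᵢ² = 0.04² + 0.45² + 0.42² + 0.09² = 0.0016 + 0.2025 + 0.1764 + 0.0081 = 0.3886
B_rich = 1 / 0.3886 = 2.5733
Σp_cineᵢ² = 0.14² + 0.05² + 0.14² + 0.67² = 0.0196 + 0.0025 + 0.0196 + 0.4489 = 0.4906
B_cine = 1 / 0.4906 = 2.0383
Σp_glutᵢ² = 0.12² + 0.46² + 0.18² + 0.24² = 0.0144 + 0.2116 + 0.0324 + 0.0576 = 0.3160
B_glut = 1 / 0.3160 = 3.1646
Ranking by B (broadest → narrowest): Plethodon glutinosus (3.16) > Plethodon richmondi (2.57) > Plethodon cinereus (2.04)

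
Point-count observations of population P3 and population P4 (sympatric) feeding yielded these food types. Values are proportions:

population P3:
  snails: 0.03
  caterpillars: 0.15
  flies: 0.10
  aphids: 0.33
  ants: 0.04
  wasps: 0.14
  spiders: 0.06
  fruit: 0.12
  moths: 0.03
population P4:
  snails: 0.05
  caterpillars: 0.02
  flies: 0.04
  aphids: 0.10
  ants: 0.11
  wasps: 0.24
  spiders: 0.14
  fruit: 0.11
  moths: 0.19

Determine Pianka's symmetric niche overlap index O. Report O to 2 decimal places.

0.64

Σ p₁ᵢp₂ᵢ = 0.0015 + 0.0030 + 0.0040 + 0.0330 + 0.0044 + 0.0336 + 0.0084 + 0.0132 + 0.0057 = 0.1068
Σp_1ᵢ² = 0.03² + 0.15² + 0.10² + 0.33² + 0.04² + 0.14² + 0.06² + 0.12² + 0.03² = 0.0009 + 0.0225 + 0.0100 + 0.1089 + 0.0016 + 0.0196 + 0.0036 + 0.0144 + 0.0009 = 0.1824
Σp_2ᵢ² = 0.05² + 0.02² + 0.04² + 0.10² + 0.11² + 0.24² + 0.14² + 0.11² + 0.19² = 0.0025 + 0.0004 + 0.0016 + 0.0100 + 0.0121 + 0.0576 + 0.0196 + 0.0121 + 0.0361 = 0.1520
O = 0.1068 / √(0.1824 × 0.1520) = 0.1068 / 0.16651 = 0.6414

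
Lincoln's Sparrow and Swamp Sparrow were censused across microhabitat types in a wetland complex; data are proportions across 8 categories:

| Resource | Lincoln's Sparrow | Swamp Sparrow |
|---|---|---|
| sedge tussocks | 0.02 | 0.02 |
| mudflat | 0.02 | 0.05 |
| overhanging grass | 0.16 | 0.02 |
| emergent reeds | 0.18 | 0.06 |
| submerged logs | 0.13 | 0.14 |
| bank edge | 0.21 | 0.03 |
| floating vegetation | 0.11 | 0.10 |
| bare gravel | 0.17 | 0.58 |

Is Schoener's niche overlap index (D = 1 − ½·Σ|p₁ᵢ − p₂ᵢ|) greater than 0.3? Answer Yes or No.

Yes

Σ|p₁ᵢ − p₂ᵢ| = 0.00 + 0.03 + 0.14 + 0.12 + 0.01 + 0.18 + 0.01 + 0.41 = 0.90
D = 1 − ½ × 0.90 = 1 − 0.450 = 0.5500
D = 0.5500 > 0.3 → Yes.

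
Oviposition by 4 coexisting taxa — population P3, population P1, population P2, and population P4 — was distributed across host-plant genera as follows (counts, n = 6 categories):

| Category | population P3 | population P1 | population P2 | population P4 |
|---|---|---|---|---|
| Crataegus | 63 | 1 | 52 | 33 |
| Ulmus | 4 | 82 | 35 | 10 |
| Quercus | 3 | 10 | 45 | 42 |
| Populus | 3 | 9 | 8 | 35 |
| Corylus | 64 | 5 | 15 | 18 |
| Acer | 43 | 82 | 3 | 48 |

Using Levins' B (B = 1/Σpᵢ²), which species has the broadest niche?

population P4

Proportions for population P3 (n=180): 63/180=0.3500, 4/180=0.0222, 3/180=0.0167, 3/180=0.0167, 64/180=0.3556, 43/180=0.2389
Proportions for population P1 (n=189): 1/189=0.0053, 82/189=0.4339, 10/189=0.0529, 9/189=0.0476, 5/189=0.0265, 82/189=0.4339
Proportions for population P2 (n=158): 52/158=0.3291, 35/158=0.2215, 45/158=0.2848, 8/158=0.0506, 15/158=0.0949, 3/158=0.0190
Proportions for population P4 (n=186): 33/186=0.1774, 10/186=0.0538, 42/186=0.2258, 35/186=0.1882, 18/186=0.0968, 48/186=0.2581
Σp_P3ᵢ² = 0.3500² + 0.0222² + 0.0167² + 0.0167² + 0.3556² + 0.2389² = 0.122500 + 0.000493 + 0.000279 + 0.000279 + 0.126451 + 0.057073 = 0.307075
B_P3 = 1 / 0.307075 = 3.2565
Σp_P1ᵢ² = 0.0053² + 0.4339² + 0.0529² + 0.0476² + 0.0265² + 0.4339² = 0.000028 + 0.188269 + 0.002798 + 0.002266 + 0.000702 + 0.188269 = 0.382332
B_P1 = 1 / 0.382332 = 2.6155
Σp_P2ᵢ² = 0.3291² + 0.2215² + 0.2848² + 0.0506² + 0.0949² + 0.0190² = 0.108307 + 0.049062 + 0.081111 + 0.002560 + 0.009006 + 0.000361 = 0.250407
B_P2 = 1 / 0.250407 = 3.9935
Σp_P4ᵢ² = 0.1774² + 0.0538² + 0.2258² + 0.1882² + 0.0968² + 0.2581² = 0.031471 + 0.002894 + 0.050986 + 0.035419 + 0.009370 + 0.066616 = 0.196756
B_P4 = 1 / 0.196756 = 5.0824
Highest B → broadest niche (most generalist): population P4 (B = 5.08).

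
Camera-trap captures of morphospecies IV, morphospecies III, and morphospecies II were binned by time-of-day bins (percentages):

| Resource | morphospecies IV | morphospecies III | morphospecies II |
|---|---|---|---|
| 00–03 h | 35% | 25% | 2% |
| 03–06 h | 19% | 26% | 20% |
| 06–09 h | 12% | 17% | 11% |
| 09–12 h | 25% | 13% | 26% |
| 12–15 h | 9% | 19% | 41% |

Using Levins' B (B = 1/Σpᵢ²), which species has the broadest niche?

Convert percentages to proportions (divide by 100).
Σp_IVᵢ² = 0.35² + 0.19² + 0.12² + 0.25² + 0.09² = 0.1225 + 0.0361 + 0.0144 + 0.0625 + 0.0081 = 0.2436
B_IV = 1 / 0.2436 = 4.1051
Σp_IIIᵢ² = 0.25² + 0.26² + 0.17² + 0.13² + 0.19² = 0.0625 + 0.0676 + 0.0289 + 0.0169 + 0.0361 = 0.2120
B_III = 1 / 0.2120 = 4.7170
Σp_IIᵢ² = 0.02² + 0.20² + 0.11² + 0.26² + 0.41² = 0.0004 + 0.0400 + 0.0121 + 0.0676 + 0.1681 = 0.2882
B_II = 1 / 0.2882 = 3.4698
Highest B → broadest niche (most generalist): morphospecies III (B = 4.72).

morphospecies III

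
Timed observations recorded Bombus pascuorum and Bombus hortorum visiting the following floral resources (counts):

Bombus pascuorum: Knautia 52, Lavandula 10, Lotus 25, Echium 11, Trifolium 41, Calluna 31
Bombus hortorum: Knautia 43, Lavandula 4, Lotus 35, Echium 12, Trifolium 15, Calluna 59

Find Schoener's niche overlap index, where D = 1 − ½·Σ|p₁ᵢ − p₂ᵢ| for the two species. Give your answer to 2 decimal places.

0.76

Proportions for Bombus pascuorum (n=170): 52/170=0.3059, 10/170=0.0588, 25/170=0.1471, 11/170=0.0647, 41/170=0.2412, 31/170=0.1824
Proportions for Bombus hortorum (n=168): 43/168=0.2560, 4/168=0.0238, 35/168=0.2083, 12/168=0.0714, 15/168=0.0893, 59/168=0.3512
Σ|p₁ᵢ − p₂ᵢ| = 0.0499 + 0.0350 + 0.0612 + 0.0067 + 0.1519 + 0.1688 = 0.4735
D = 1 − ½ × 0.4735 = 1 − 0.23675 = 0.76325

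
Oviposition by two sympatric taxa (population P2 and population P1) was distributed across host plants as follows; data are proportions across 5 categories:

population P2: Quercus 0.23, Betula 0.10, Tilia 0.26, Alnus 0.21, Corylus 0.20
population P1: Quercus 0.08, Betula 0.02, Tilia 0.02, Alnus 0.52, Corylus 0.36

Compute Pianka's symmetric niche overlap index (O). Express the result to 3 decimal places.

0.700

Σ p₁ᵢp₂ᵢ = 0.0184 + 0.0020 + 0.0052 + 0.1092 + 0.0720 = 0.2068
Σp_1ᵢ² = 0.23² + 0.10² + 0.26² + 0.21² + 0.20² = 0.0529 + 0.0100 + 0.0676 + 0.0441 + 0.0400 = 0.2146
Σp_2ᵢ² = 0.08² + 0.02² + 0.02² + 0.52² + 0.36² = 0.0064 + 0.0004 + 0.0004 + 0.2704 + 0.1296 = 0.4072
O = 0.2068 / √(0.2146 × 0.4072) = 0.2068 / 0.295610 = 0.69957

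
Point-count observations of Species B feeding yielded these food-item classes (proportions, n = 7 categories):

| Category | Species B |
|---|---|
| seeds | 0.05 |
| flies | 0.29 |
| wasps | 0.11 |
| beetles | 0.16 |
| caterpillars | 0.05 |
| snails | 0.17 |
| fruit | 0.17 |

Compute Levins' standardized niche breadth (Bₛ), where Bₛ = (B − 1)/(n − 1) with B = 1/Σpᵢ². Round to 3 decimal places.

Σpᵢ² = 0.05² + 0.29² + 0.11² + 0.16² + 0.05² + 0.17² + 0.17² = 0.0025 + 0.0841 + 0.0121 + 0.0256 + 0.0025 + 0.0289 + 0.0289 = 0.1846
B = 1 / 0.1846 = 5.41712
Bₛ = (B − 1)/(n − 1) = (5.41712 − 1)/(7 − 1) = 4.41712/6 = 0.73619

0.736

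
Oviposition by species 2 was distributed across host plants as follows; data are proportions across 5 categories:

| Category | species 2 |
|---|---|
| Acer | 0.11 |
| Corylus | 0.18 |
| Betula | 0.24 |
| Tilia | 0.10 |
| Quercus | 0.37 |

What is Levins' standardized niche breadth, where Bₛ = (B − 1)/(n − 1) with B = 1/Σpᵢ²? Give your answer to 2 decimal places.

Σpᵢ² = 0.11² + 0.18² + 0.24² + 0.10² + 0.37² = 0.0121 + 0.0324 + 0.0576 + 0.0100 + 0.1369 = 0.2490
B = 1 / 0.2490 = 4.0161
Bₛ = (B − 1)/(n − 1) = (4.0161 − 1)/(5 − 1) = 3.0161/4 = 0.7540

0.75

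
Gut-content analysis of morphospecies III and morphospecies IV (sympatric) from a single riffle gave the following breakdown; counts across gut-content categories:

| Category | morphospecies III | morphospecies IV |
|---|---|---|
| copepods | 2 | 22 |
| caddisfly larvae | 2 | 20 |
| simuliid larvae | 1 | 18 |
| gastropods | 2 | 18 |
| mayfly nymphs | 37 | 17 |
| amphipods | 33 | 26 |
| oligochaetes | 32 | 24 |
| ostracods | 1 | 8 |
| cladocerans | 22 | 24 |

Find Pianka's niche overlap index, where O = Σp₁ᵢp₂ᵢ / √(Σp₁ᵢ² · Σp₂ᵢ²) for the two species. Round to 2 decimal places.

0.76

Proportions for morphospecies III (n=132): 2/132=0.0152, 2/132=0.0152, 1/132=0.0076, 2/132=0.0152, 37/132=0.2803, 33/132=0.2500, 32/132=0.2424, 1/132=0.0076, 22/132=0.1667
Proportions for morphospecies IV (n=177): 22/177=0.1243, 20/177=0.1130, 18/177=0.1017, 18/177=0.1017, 17/177=0.0960, 26/177=0.1469, 24/177=0.1356, 8/177=0.0452, 24/177=0.1356
Σ p₁ᵢp₂ᵢ = 0.001889 + 0.001718 + 0.000773 + 0.001546 + 0.026909 + 0.036725 + 0.032869 + 0.000344 + 0.022605 = 0.125378
Σp_1ᵢ² = 0.0152² + 0.0152² + 0.0076² + 0.0152² + 0.2803² + 0.2500² + 0.2424² + 0.0076² + 0.1667² = 0.000231 + 0.000231 + 0.000058 + 0.000231 + 0.078568 + 0.062500 + 0.058758 + 0.000058 + 0.027789 = 0.228424
Σp_2ᵢ² = 0.1243² + 0.1130² + 0.1017² + 0.1017² + 0.0960² + 0.1469² + 0.1356² + 0.0452² + 0.1356² = 0.015450 + 0.012769 + 0.010343 + 0.010343 + 0.009216 + 0.021580 + 0.018387 + 0.002043 + 0.018387 = 0.118518
O = 0.125378 / √(0.228424 × 0.118518) = 0.125378 / 0.1645368 = 0.7620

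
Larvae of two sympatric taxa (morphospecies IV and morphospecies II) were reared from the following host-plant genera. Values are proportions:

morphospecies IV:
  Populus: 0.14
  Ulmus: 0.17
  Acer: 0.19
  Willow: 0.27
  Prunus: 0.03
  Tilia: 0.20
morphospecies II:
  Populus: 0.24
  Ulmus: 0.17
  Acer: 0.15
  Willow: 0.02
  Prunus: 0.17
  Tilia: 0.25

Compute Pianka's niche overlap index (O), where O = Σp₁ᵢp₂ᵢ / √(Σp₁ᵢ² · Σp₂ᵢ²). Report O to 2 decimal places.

Σ p₁ᵢp₂ᵢ = 0.0336 + 0.0289 + 0.0285 + 0.0054 + 0.0051 + 0.0500 = 0.1515
Σp_1ᵢ² = 0.14² + 0.17² + 0.19² + 0.27² + 0.03² + 0.20² = 0.0196 + 0.0289 + 0.0361 + 0.0729 + 0.0009 + 0.0400 = 0.1984
Σp_2ᵢ² = 0.24² + 0.17² + 0.15² + 0.02² + 0.17² + 0.25² = 0.0576 + 0.0289 + 0.0225 + 0.0004 + 0.0289 + 0.0625 = 0.2008
O = 0.1515 / √(0.1984 × 0.2008) = 0.1515 / 0.19960 = 0.7590

0.76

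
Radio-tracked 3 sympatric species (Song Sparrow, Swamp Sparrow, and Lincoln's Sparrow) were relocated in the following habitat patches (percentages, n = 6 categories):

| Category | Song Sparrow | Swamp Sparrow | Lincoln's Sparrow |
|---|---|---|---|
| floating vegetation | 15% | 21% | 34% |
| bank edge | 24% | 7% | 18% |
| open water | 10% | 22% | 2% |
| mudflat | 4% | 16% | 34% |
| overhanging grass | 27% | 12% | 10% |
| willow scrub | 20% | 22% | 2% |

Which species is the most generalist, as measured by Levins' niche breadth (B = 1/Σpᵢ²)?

Convert percentages to proportions (divide by 100).
Σp_Songᵢ² = 0.15² + 0.24² + 0.10² + 0.04² + 0.27² + 0.20² = 0.0225 + 0.0576 + 0.0100 + 0.0016 + 0.0729 + 0.0400 = 0.2046
B_Song = 1 / 0.2046 = 4.8876
Σp_Swamᵢ² = 0.21² + 0.07² + 0.22² + 0.16² + 0.12² + 0.22² = 0.0441 + 0.0049 + 0.0484 + 0.0256 + 0.0144 + 0.0484 = 0.1858
B_Swam = 1 / 0.1858 = 5.3821
Σp_Lincᵢ² = 0.34² + 0.18² + 0.02² + 0.34² + 0.10² + 0.02² = 0.1156 + 0.0324 + 0.0004 + 0.1156 + 0.0100 + 0.0004 = 0.2744
B_Linc = 1 / 0.2744 = 3.6443
Highest B → broadest niche (most generalist): Swamp Sparrow (B = 5.38).

Swamp Sparrow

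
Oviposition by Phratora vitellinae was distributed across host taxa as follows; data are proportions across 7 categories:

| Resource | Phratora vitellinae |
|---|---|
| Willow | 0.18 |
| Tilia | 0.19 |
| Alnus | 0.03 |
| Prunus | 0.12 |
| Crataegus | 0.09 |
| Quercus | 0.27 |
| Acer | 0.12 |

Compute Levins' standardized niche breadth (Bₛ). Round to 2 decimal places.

Σpᵢ² = 0.18² + 0.19² + 0.03² + 0.12² + 0.09² + 0.27² + 0.12² = 0.0324 + 0.0361 + 0.0009 + 0.0144 + 0.0081 + 0.0729 + 0.0144 = 0.1792
B = 1 / 0.1792 = 5.5804
Bₛ = (B − 1)/(n − 1) = (5.5804 − 1)/(7 − 1) = 4.5804/6 = 0.7634

0.76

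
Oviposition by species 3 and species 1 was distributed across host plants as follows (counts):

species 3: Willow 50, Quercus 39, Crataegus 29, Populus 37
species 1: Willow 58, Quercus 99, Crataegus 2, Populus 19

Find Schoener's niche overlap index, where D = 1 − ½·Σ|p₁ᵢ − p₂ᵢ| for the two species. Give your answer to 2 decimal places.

Proportions for species 3 (n=155): 50/155=0.3226, 39/155=0.2516, 29/155=0.1871, 37/155=0.2387
Proportions for species 1 (n=178): 58/178=0.3258, 99/178=0.5562, 2/178=0.0112, 19/178=0.1067
Σ|p₁ᵢ − p₂ᵢ| = 0.0032 + 0.3046 + 0.1759 + 0.1320 = 0.6157
D = 1 − ½ × 0.6157 = 1 − 0.30785 = 0.69215

0.69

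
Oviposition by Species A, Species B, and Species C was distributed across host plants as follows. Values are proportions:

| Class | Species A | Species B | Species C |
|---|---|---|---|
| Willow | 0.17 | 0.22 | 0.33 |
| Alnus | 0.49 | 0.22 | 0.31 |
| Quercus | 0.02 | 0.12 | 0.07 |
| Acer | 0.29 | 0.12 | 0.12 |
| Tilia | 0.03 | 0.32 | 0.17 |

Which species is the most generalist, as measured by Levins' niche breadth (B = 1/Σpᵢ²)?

Species B

Σp_Aᵢ² = 0.17² + 0.49² + 0.02² + 0.29² + 0.03² = 0.0289 + 0.2401 + 0.0004 + 0.0841 + 0.0009 = 0.3544
B_A = 1 / 0.3544 = 2.8217
Σp_Bᵢ² = 0.22² + 0.22² + 0.12² + 0.12² + 0.32² = 0.0484 + 0.0484 + 0.0144 + 0.0144 + 0.1024 = 0.2280
B_B = 1 / 0.2280 = 4.3860
Σp_Cᵢ² = 0.33² + 0.31² + 0.07² + 0.12² + 0.17² = 0.1089 + 0.0961 + 0.0049 + 0.0144 + 0.0289 = 0.2532
B_C = 1 / 0.2532 = 3.9494
Highest B → broadest niche (most generalist): Species B (B = 4.39).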